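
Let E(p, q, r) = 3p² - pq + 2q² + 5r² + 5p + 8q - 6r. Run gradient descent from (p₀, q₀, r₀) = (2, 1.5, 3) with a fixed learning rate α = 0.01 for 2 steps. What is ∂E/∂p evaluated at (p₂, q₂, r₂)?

13.92535

∇E = (6p - q + 5, -p + 4q + 8, 10r - 6)
(p₁, q₁, r₁) = (2, 1.5, 3) − 0.01·(15.5, 12, 24) = (1.845, 1.38, 2.76)
(p₂, q₂, r₂) = (1.845, 1.38, 2.76) − 0.01·(14.69, 11.675, 21.6) = (1.6981, 1.26325, 2.544)
∂E/∂p at (1.6981, 1.26325, 2.544) = 13.92535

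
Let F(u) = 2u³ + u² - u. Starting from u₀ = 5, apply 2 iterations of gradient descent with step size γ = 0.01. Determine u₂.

F′(u) = 6u² + 2u - 1
Step 1: F′(5) = 159; u₁ = 5 − 0.01·159 = 3.41
Step 2: F′(3.41) = 75.5886; u₂ = 3.41 − 0.01·75.5886 = 2.654114

2.654114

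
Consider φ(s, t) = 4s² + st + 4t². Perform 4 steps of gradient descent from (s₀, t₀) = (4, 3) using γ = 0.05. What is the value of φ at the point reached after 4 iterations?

0.9789295075

∇φ = (8s + t, s + 8t)
Step 1: at (4, 3), ∇φ = (35, 28) → (4, 3) − 0.05·(35, 28) = (2.25, 1.6)
Step 2: at (2.25, 1.6), ∇φ = (19.6, 15.05) → (2.25, 1.6) − 0.05·(19.6, 15.05) = (1.27, 0.8475)
Step 3: at (1.27, 0.8475), ∇φ = (11.0075, 8.05) → (1.27, 0.8475) − 0.05·(11.0075, 8.05) = (0.719625, 0.445)
Step 4: at (0.719625, 0.445), ∇φ = (6.202, 4.279625) → (0.719625, 0.445) − 0.05·(6.202, 4.279625) = (0.409525, 0.23101875)
φ(0.409525, 0.23101875) = 0.9789295075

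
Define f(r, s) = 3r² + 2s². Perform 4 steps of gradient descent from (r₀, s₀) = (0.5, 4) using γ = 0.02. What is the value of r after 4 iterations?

∇f = (6r, 4s)
(r₁, s₁) = (0.5, 4) − 0.02·(3, 16) = (0.44, 3.68)
(r₂, s₂) = (0.44, 3.68) − 0.02·(2.64, 14.72) = (0.3872, 3.3856)
(r₃, s₃) = (0.3872, 3.3856) − 0.02·(2.3232, 13.5424) = (0.340736, 3.114752)
(r₄, s₄) = (0.340736, 3.114752) − 0.02·(2.044416, 12.459008) = (0.29984768, 2.86557184)
r = 0.29984768

0.29984768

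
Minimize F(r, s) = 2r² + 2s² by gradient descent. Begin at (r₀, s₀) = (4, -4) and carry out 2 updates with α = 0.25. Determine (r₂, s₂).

∇F = (4r, 4s)
Step 1: at (4, -4), ∇F = (16, -16) → (4, -4) − 0.25·(16, -16) = (0, 0)
Step 2: at (0, 0), ∇F = (0, 0) → (0, 0) − 0.25·(0, 0) = (0, 0)

(0, 0)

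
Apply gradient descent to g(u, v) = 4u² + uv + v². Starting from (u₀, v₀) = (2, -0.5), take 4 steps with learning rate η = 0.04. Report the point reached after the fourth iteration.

(0.480768, -0.529536)

∇g = (8u + v, u + 2v)
(u₁, v₁) = (2, -0.5) − 0.04·(15.5, 1) = (1.38, -0.54)
(u₂, v₂) = (1.38, -0.54) − 0.04·(10.5, 0.3) = (0.96, -0.552)
(u₃, v₃) = (0.96, -0.552) − 0.04·(7.128, -0.144) = (0.67488, -0.54624)
(u₄, v₄) = (0.67488, -0.54624) − 0.04·(4.8528, -0.4176) = (0.480768, -0.529536)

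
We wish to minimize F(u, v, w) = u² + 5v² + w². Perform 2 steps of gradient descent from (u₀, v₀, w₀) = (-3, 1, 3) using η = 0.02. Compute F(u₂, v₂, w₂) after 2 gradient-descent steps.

17.33623808

∇F = (2u, 10v, 2w)
Step 1: at (-3, 1, 3), ∇F = (-6, 10, 6) → (-3, 1, 3) − 0.02·(-6, 10, 6) = (-2.88, 0.8, 2.88)
Step 2: at (-2.88, 0.8, 2.88), ∇F = (-5.76, 8, 5.76) → (-2.88, 0.8, 2.88) − 0.02·(-5.76, 8, 5.76) = (-2.7648, 0.64, 2.7648)
F(-2.7648, 0.64, 2.7648) = 17.33623808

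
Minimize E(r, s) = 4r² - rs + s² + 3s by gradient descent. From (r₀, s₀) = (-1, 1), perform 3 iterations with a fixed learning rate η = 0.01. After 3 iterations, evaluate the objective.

∇E = (8r - s, -r + 2s + 3)
Step 1: at (-1, 1), ∇E = (-9, 6) → (-1, 1) − 0.01·(-9, 6) = (-0.91, 0.94)
Step 2: at (-0.91, 0.94), ∇E = (-8.22, 5.79) → (-0.91, 0.94) − 0.01·(-8.22, 5.79) = (-0.8278, 0.8821)
Step 3: at (-0.8278, 0.8821), ∇E = (-7.5045, 5.592) → (-0.8278, 0.8821) − 0.01·(-7.5045, 5.592) = (-0.752755, 0.82618)
E(-0.752755, 0.82618) = 6.0495848784

6.0495848784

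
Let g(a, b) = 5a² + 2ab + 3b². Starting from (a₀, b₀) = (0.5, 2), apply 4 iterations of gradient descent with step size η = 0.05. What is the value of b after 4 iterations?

0.4832

∇g = (10a + 2b, 2a + 6b)
(a₁, b₁) = (0.5, 2) − 0.05·(9, 13) = (0.05, 1.35)
(a₂, b₂) = (0.05, 1.35) − 0.05·(3.2, 8.2) = (-0.11, 0.94)
(a₃, b₃) = (-0.11, 0.94) − 0.05·(0.78, 5.42) = (-0.149, 0.669)
(a₄, b₄) = (-0.149, 0.669) − 0.05·(-0.152, 3.716) = (-0.1414, 0.4832)
b = 0.4832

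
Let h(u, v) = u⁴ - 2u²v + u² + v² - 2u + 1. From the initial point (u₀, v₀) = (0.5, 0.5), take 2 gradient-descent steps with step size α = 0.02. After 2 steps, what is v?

0.481636

∇h = (4u³ - 4uv + 2u - 2, -2u² + 2v)
Step 1: at (0.5, 0.5), ∇h = (-1.5, 0.5) → (0.5, 0.5) − 0.02·(-1.5, 0.5) = (0.53, 0.49)
Step 2: at (0.53, 0.49), ∇h = (-1.383292, 0.4182) → (0.53, 0.49) − 0.02·(-1.383292, 0.4182) = (0.55766584, 0.481636)
v = 0.481636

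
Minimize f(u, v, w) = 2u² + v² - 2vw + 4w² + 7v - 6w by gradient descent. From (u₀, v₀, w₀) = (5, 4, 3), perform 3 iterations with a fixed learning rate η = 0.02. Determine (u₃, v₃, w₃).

∇f = (4u, 2v - 2w + 7, -2v + 8w - 6)
(u₁, v₁, w₁) = (5, 4, 3) − 0.02·(20, 9, 10) = (4.6, 3.82, 2.8)
(u₂, v₂, w₂) = (4.6, 3.82, 2.8) − 0.02·(18.4, 9.04, 8.76) = (4.232, 3.6392, 2.6248)
(u₃, v₃, w₃) = (4.232, 3.6392, 2.6248) − 0.02·(16.928, 9.0288, 7.72) = (3.89344, 3.458624, 2.4704)

(3.89344, 3.458624, 2.4704)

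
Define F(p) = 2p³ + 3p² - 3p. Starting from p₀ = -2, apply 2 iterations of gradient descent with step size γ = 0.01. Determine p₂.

-2.196686

F′(p) = 6p² + 6p - 3
p₁ = -2 − 0.01·9 = -2.09
p₂ = -2.09 − 0.01·10.6686 = -2.196686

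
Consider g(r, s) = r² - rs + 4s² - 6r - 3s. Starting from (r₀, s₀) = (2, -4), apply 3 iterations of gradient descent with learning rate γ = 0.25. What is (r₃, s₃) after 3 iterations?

∇g = (2r - s - 6, -r + 8s - 3)
(r₁, s₁) = (2, -4) − 0.25·(2, -37) = (1.5, 5.25)
(r₂, s₂) = (1.5, 5.25) − 0.25·(-8.25, 37.5) = (3.5625, -4.125)
(r₃, s₃) = (3.5625, -4.125) − 0.25·(5.25, -39.5625) = (2.25, 5.765625)

(2.25, 5.765625)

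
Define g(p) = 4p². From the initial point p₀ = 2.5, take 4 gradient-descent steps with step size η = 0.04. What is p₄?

0.5345344

g′(p) = 8p
p₁ = 2.5 − 0.04·20 = 1.7
p₂ = 1.7 − 0.04·13.6 = 1.156
p₃ = 1.156 − 0.04·9.248 = 0.78608
p₄ = 0.78608 − 0.04·6.28864 = 0.5345344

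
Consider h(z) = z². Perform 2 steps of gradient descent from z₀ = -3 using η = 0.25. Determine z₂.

h′(z) = 2z
z₁ = -3 − 0.25·(-6) = -1.5
z₂ = -1.5 − 0.25·(-3) = -0.75

-0.75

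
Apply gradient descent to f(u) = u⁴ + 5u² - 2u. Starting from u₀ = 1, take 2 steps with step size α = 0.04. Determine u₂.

f′(u) = 4u³ + 10u - 2
Step 1: f′(1) = 12; u₁ = 1 − 0.04·12 = 0.52
Step 2: f′(0.52) = 3.762432; u₂ = 0.52 − 0.04·3.762432 = 0.36950272

0.36950272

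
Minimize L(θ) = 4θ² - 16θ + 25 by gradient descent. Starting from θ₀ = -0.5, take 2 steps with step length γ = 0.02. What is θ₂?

L′(θ) = 8θ - 16
Step 1: L′(-0.5) = -20; θ₁ = -0.5 − 0.02·(-20) = -0.1
Step 2: L′(-0.1) = -16.8; θ₂ = -0.1 − 0.02·(-16.8) = 0.236

0.236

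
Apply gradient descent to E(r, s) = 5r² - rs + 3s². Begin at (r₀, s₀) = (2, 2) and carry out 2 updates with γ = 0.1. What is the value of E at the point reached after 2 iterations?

∇E = (10r - s, -r + 6s)
(r₁, s₁) = (2, 2) − 0.1·(18, 10) = (0.2, 1)
(r₂, s₂) = (0.2, 1) − 0.1·(1, 5.8) = (0.1, 0.42)
E(0.1, 0.42) = 0.5372

0.5372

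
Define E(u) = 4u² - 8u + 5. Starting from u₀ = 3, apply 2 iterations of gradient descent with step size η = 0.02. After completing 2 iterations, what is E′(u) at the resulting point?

E′(u) = 8u - 8
Step 1: E′(3) = 16; u₁ = 3 − 0.02·16 = 2.68
Step 2: E′(2.68) = 13.44; u₂ = 2.68 − 0.02·13.44 = 2.4112
E′(u) at (2.4112) = 11.2896

11.2896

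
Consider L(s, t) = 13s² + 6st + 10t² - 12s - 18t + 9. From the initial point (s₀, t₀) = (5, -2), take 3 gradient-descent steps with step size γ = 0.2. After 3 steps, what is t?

-112.464

∇L = (26s + 6t - 12, 6s + 20t - 18)
(s₁, t₁) = (5, -2) − 0.2·(106, -28) = (-16.2, 3.6)
(s₂, t₂) = (-16.2, 3.6) − 0.2·(-411.6, -43.2) = (66.12, 12.24)
(s₃, t₃) = (66.12, 12.24) − 0.2·(1780.56, 623.52) = (-289.992, -112.464)
t = -112.464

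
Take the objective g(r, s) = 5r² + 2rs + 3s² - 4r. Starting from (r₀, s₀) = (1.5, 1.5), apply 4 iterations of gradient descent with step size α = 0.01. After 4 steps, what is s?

1.07638048

∇g = (10r + 2s - 4, 2r + 6s)
Step 1: at (1.5, 1.5), ∇g = (14, 12) → (1.5, 1.5) − 0.01·(14, 12) = (1.36, 1.38)
Step 2: at (1.36, 1.38), ∇g = (12.36, 11) → (1.36, 1.38) − 0.01·(12.36, 11) = (1.2364, 1.27)
Step 3: at (1.2364, 1.27), ∇g = (10.904, 10.0928) → (1.2364, 1.27) − 0.01·(10.904, 10.0928) = (1.12736, 1.169072)
Step 4: at (1.12736, 1.169072), ∇g = (9.611744, 9.269152) → (1.12736, 1.169072) − 0.01·(9.611744, 9.269152) = (1.03124256, 1.07638048)
s = 1.07638048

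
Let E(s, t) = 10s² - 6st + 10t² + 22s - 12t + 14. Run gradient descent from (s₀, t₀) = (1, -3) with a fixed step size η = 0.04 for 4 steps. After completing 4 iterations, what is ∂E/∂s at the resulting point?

-0.337152

∇E = (20s - 6t + 22, -6s + 20t - 12)
Step 1: at (1, -3), ∇E = (60, -78) → (1, -3) − 0.04·(60, -78) = (-1.4, 0.12)
Step 2: at (-1.4, 0.12), ∇E = (-6.72, -1.2) → (-1.4, 0.12) − 0.04·(-6.72, -1.2) = (-1.1312, 0.168)
Step 3: at (-1.1312, 0.168), ∇E = (-1.632, -1.8528) → (-1.1312, 0.168) − 0.04·(-1.632, -1.8528) = (-1.06592, 0.242112)
Step 4: at (-1.06592, 0.242112), ∇E = (-0.771072, -0.76224) → (-1.06592, 0.242112) − 0.04·(-0.771072, -0.76224) = (-1.03507712, 0.2726016)
∂E/∂s at (-1.03507712, 0.2726016) = -0.337152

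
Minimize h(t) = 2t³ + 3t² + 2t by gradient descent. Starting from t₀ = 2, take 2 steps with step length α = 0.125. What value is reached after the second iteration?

h′(t) = 6t² + 6t + 2
t₁ = 2 − 0.125·38 = -2.75
t₂ = -2.75 − 0.125·30.875 = -6.609375

-6.609375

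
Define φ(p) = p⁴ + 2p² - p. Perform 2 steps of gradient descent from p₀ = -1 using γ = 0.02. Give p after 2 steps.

-0.69029056

φ′(p) = 4p³ + 4p - 1
p₁ = -1 − 0.02·(-9) = -0.82
p₂ = -0.82 − 0.02·(-6.485472) = -0.69029056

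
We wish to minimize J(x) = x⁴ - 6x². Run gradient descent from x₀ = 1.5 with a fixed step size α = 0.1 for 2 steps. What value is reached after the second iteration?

1.32405

J′(x) = 4x³ - 12x
x₁ = 1.5 − 0.1·(-4.5) = 1.95
x₂ = 1.95 − 0.1·6.2595 = 1.32405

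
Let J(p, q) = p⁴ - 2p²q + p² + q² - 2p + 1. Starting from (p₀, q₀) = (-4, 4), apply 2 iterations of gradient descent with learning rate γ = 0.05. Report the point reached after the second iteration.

(-33.4622, 8.401)

∇J = (4p³ - 4pq + 2p - 2, -2p² + 2q)
Step 1: at (-4, 4), ∇J = (-202, -24) → (-4, 4) − 0.05·(-202, -24) = (6.1, 5.2)
Step 2: at (6.1, 5.2), ∇J = (791.244, -64.02) → (6.1, 5.2) − 0.05·(791.244, -64.02) = (-33.4622, 8.401)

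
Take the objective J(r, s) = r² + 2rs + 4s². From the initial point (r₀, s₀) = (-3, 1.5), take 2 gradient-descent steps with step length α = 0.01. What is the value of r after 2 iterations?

∇J = (2r + 2s, 2r + 8s)
(r₁, s₁) = (-3, 1.5) − 0.01·(-3, 6) = (-2.97, 1.44)
(r₂, s₂) = (-2.97, 1.44) − 0.01·(-3.06, 5.58) = (-2.9394, 1.3842)
r = -2.9394

-2.9394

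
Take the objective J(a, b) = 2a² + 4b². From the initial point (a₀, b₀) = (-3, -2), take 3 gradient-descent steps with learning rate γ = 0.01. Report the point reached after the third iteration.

(-2.654208, -1.557376)

∇J = (4a, 8b)
Step 1: at (-3, -2), ∇J = (-12, -16) → (-3, -2) − 0.01·(-12, -16) = (-2.88, -1.84)
Step 2: at (-2.88, -1.84), ∇J = (-11.52, -14.72) → (-2.88, -1.84) − 0.01·(-11.52, -14.72) = (-2.7648, -1.6928)
Step 3: at (-2.7648, -1.6928), ∇J = (-11.0592, -13.5424) → (-2.7648, -1.6928) − 0.01·(-11.0592, -13.5424) = (-2.654208, -1.557376)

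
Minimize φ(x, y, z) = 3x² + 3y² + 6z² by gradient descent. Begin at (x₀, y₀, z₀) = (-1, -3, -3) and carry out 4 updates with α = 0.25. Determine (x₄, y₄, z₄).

∇φ = (6x, 6y, 12z)
Step 1: at (-1, -3, -3), ∇φ = (-6, -18, -36) → (-1, -3, -3) − 0.25·(-6, -18, -36) = (0.5, 1.5, 6)
Step 2: at (0.5, 1.5, 6), ∇φ = (3, 9, 72) → (0.5, 1.5, 6) − 0.25·(3, 9, 72) = (-0.25, -0.75, -12)
Step 3: at (-0.25, -0.75, -12), ∇φ = (-1.5, -4.5, -144) → (-0.25, -0.75, -12) − 0.25·(-1.5, -4.5, -144) = (0.125, 0.375, 24)
Step 4: at (0.125, 0.375, 24), ∇φ = (0.75, 2.25, 288) → (0.125, 0.375, 24) − 0.25·(0.75, 2.25, 288) = (-0.0625, -0.1875, -48)

(-0.0625, -0.1875, -48)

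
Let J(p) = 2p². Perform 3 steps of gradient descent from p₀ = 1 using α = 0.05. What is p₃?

0.512

J′(p) = 4p
Step 1: J′(1) = 4; p₁ = 1 − 0.05·4 = 0.8
Step 2: J′(0.8) = 3.2; p₂ = 0.8 − 0.05·3.2 = 0.64
Step 3: J′(0.64) = 2.56; p₃ = 0.64 − 0.05·2.56 = 0.512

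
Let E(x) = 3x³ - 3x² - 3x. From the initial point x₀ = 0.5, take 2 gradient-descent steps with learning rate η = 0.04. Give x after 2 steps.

E′(x) = 9x² - 6x - 3
x₁ = 0.5 − 0.04·(-3.75) = 0.65
x₂ = 0.65 − 0.04·(-3.0975) = 0.7739

0.7739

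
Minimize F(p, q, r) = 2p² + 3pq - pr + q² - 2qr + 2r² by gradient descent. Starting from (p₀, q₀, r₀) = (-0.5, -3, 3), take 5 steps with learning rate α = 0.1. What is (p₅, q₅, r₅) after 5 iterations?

(1.06976, -1.46306, -0.22084)

∇F = (4p + 3q - r, 3p + 2q - 2r, -p - 2q + 4r)
Step 1: at (-0.5, -3, 3), ∇F = (-14, -13.5, 18.5) → (-0.5, -3, 3) − 0.1·(-14, -13.5, 18.5) = (0.9, -1.65, 1.15)
Step 2: at (0.9, -1.65, 1.15), ∇F = (-2.5, -2.9, 7) → (0.9, -1.65, 1.15) − 0.1·(-2.5, -2.9, 7) = (1.15, -1.36, 0.45)
Step 3: at (1.15, -1.36, 0.45), ∇F = (0.07, -0.17, 3.37) → (1.15, -1.36, 0.45) − 0.1·(0.07, -0.17, 3.37) = (1.143, -1.343, 0.113)
Step 4: at (1.143, -1.343, 0.113), ∇F = (0.43, 0.517, 1.995) → (1.143, -1.343, 0.113) − 0.1·(0.43, 0.517, 1.995) = (1.1, -1.3947, -0.0865)
Step 5: at (1.1, -1.3947, -0.0865), ∇F = (0.3024, 0.6836, 1.3434) → (1.1, -1.3947, -0.0865) − 0.1·(0.3024, 0.6836, 1.3434) = (1.06976, -1.46306, -0.22084)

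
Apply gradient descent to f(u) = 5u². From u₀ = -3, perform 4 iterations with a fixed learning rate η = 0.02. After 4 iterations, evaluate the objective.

f′(u) = 10u
Step 1: f′(-3) = -30; u₁ = -3 − 0.02·(-30) = -2.4
Step 2: f′(-2.4) = -24; u₂ = -2.4 − 0.02·(-24) = -1.92
Step 3: f′(-1.92) = -19.2; u₃ = -1.92 − 0.02·(-19.2) = -1.536
Step 4: f′(-1.536) = -15.36; u₄ = -1.536 − 0.02·(-15.36) = -1.2288
f(-1.2288) = 7.5497472

7.5497472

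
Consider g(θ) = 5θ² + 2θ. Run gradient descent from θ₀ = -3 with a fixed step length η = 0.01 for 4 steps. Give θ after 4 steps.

g′(θ) = 10θ + 2
θ₁ = -3 − 0.01·(-28) = -2.72
θ₂ = -2.72 − 0.01·(-25.2) = -2.468
θ₃ = -2.468 − 0.01·(-22.68) = -2.2412
θ₄ = -2.2412 − 0.01·(-20.412) = -2.03708

-2.03708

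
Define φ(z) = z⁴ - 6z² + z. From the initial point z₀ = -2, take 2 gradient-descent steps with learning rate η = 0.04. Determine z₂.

φ′(z) = 4z³ - 12z + 1
z₁ = -2 − 0.04·(-7) = -1.72
z₂ = -1.72 − 0.04·1.286208 = -1.77144832

-1.77144832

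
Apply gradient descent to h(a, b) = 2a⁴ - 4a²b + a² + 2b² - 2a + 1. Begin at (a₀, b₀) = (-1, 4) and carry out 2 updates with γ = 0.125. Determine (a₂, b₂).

(31.75, 7.375)

∇h = (8a³ - 8ab + 2a - 2, -4a² + 4b)
Step 1: at (-1, 4), ∇h = (20, 12) → (-1, 4) − 0.125·(20, 12) = (-3.5, 2.5)
Step 2: at (-3.5, 2.5), ∇h = (-282, -39) → (-3.5, 2.5) − 0.125·(-282, -39) = (31.75, 7.375)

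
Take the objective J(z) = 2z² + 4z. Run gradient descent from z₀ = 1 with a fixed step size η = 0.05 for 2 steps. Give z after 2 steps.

J′(z) = 4z + 4
Step 1: J′(1) = 8; z₁ = 1 − 0.05·8 = 0.6
Step 2: J′(0.6) = 6.4; z₂ = 0.6 − 0.05·6.4 = 0.28

0.28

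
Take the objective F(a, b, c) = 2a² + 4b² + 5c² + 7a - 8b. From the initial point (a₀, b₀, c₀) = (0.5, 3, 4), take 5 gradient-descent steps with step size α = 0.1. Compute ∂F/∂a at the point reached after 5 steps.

0.69984

∇F = (4a + 7, 8b - 8, 10c)
(a₁, b₁, c₁) = (0.5, 3, 4) − 0.1·(9, 16, 40) = (-0.4, 1.4, 0)
(a₂, b₂, c₂) = (-0.4, 1.4, 0) − 0.1·(5.4, 3.2, 0) = (-0.94, 1.08, 0)
(a₃, b₃, c₃) = (-0.94, 1.08, 0) − 0.1·(3.24, 0.64, 0) = (-1.264, 1.016, 0)
(a₄, b₄, c₄) = (-1.264, 1.016, 0) − 0.1·(1.944, 0.128, 0) = (-1.4584, 1.0032, 0)
(a₅, b₅, c₅) = (-1.4584, 1.0032, 0) − 0.1·(1.1664, 0.0256, 0) = (-1.57504, 1.00064, 0)
∂F/∂a at (-1.57504, 1.00064, 0) = 0.69984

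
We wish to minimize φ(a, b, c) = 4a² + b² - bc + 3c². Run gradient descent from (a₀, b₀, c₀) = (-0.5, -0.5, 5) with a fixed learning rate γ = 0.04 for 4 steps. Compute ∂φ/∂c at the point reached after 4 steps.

∇φ = (8a, 2b - c, -b + 6c)
(a₁, b₁, c₁) = (-0.5, -0.5, 5) − 0.04·(-4, -6, 30.5) = (-0.34, -0.26, 3.78)
(a₂, b₂, c₂) = (-0.34, -0.26, 3.78) − 0.04·(-2.72, -4.3, 22.94) = (-0.2312, -0.088, 2.8624)
(a₃, b₃, c₃) = (-0.2312, -0.088, 2.8624) − 0.04·(-1.8496, -3.0384, 17.2624) = (-0.157216, 0.033536, 2.171904)
(a₄, b₄, c₄) = (-0.157216, 0.033536, 2.171904) − 0.04·(-1.257728, -2.104832, 12.997888) = (-0.10690688, 0.11772928, 1.65198848)
∂φ/∂c at (-0.10690688, 0.11772928, 1.65198848) = 9.7942016

9.7942016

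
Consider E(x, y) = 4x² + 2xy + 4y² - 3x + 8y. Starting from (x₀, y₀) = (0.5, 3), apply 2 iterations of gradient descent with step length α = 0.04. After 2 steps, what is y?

0.8048

∇E = (8x + 2y - 3, 2x + 8y + 8)
Step 1: at (0.5, 3), ∇E = (7, 33) → (0.5, 3) − 0.04·(7, 33) = (0.22, 1.68)
Step 2: at (0.22, 1.68), ∇E = (2.12, 21.88) → (0.22, 1.68) − 0.04·(2.12, 21.88) = (0.1352, 0.8048)
y = 0.8048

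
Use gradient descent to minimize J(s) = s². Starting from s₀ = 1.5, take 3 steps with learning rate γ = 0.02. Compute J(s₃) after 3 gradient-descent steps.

J′(s) = 2s
s₁ = 1.5 − 0.02·3 = 1.44
s₂ = 1.44 − 0.02·2.88 = 1.3824
s₃ = 1.3824 − 0.02·2.7648 = 1.327104
J(1.327104) = 1.761205026816

1.761205026816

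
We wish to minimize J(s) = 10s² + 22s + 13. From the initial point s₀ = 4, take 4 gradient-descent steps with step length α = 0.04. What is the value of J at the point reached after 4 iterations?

J′(s) = 20s + 22
s₁ = 4 − 0.04·102 = -0.08
s₂ = -0.08 − 0.04·20.4 = -0.896
s₃ = -0.896 − 0.04·4.08 = -1.0592
s₄ = -1.0592 − 0.04·0.816 = -1.09184
J(-1.09184) = 0.900665856

0.900665856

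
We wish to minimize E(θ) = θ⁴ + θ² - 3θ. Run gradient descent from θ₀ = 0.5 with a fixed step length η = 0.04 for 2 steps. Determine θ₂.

E′(θ) = 4θ³ + 2θ - 3
Step 1: E′(0.5) = -1.5; θ₁ = 0.5 − 0.04·(-1.5) = 0.56
Step 2: E′(0.56) = -1.177536; θ₂ = 0.56 − 0.04·(-1.177536) = 0.60710144

0.60710144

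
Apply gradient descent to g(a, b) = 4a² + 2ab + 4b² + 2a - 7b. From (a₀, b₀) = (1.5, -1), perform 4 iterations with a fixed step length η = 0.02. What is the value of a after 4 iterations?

∇g = (8a + 2b + 2, 2a + 8b - 7)
(a₁, b₁) = (1.5, -1) − 0.02·(12, -12) = (1.26, -0.76)
(a₂, b₂) = (1.26, -0.76) − 0.02·(10.56, -10.56) = (1.0488, -0.5488)
(a₃, b₃) = (1.0488, -0.5488) − 0.02·(9.2928, -9.2928) = (0.862944, -0.362944)
(a₄, b₄) = (0.862944, -0.362944) − 0.02·(8.177664, -8.177664) = (0.69939072, -0.19939072)
a = 0.69939072

0.69939072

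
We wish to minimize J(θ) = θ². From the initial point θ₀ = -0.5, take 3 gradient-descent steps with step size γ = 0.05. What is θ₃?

J′(θ) = 2θ
θ₁ = -0.5 − 0.05·(-1) = -0.45
θ₂ = -0.45 − 0.05·(-0.9) = -0.405
θ₃ = -0.405 − 0.05·(-0.81) = -0.3645

-0.3645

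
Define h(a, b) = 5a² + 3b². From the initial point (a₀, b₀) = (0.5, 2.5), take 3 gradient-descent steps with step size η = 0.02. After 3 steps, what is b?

∇h = (10a, 6b)
Step 1: at (0.5, 2.5), ∇h = (5, 15) → (0.5, 2.5) − 0.02·(5, 15) = (0.4, 2.2)
Step 2: at (0.4, 2.2), ∇h = (4, 13.2) → (0.4, 2.2) − 0.02·(4, 13.2) = (0.32, 1.936)
Step 3: at (0.32, 1.936), ∇h = (3.2, 11.616) → (0.32, 1.936) − 0.02·(3.2, 11.616) = (0.256, 1.70368)
b = 1.70368

1.70368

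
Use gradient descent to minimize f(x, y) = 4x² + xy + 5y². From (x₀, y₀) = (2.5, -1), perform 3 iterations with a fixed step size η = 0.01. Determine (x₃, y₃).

∇f = (8x + y, x + 10y)
Step 1: at (2.5, -1), ∇f = (19, -7.5) → (2.5, -1) − 0.01·(19, -7.5) = (2.31, -0.925)
Step 2: at (2.31, -0.925), ∇f = (17.555, -6.94) → (2.31, -0.925) − 0.01·(17.555, -6.94) = (2.13445, -0.8556)
Step 3: at (2.13445, -0.8556), ∇f = (16.22, -6.42155) → (2.13445, -0.8556) − 0.01·(16.22, -6.42155) = (1.97225, -0.7913845)

(1.97225, -0.7913845)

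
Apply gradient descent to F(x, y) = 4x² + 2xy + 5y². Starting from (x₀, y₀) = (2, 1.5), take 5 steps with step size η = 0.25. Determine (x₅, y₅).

(-23.828125, -38.28125)

∇F = (8x + 2y, 2x + 10y)
(x₁, y₁) = (2, 1.5) − 0.25·(19, 19) = (-2.75, -3.25)
(x₂, y₂) = (-2.75, -3.25) − 0.25·(-28.5, -38) = (4.375, 6.25)
(x₃, y₃) = (4.375, 6.25) − 0.25·(47.5, 71.25) = (-7.5, -11.5625)
(x₄, y₄) = (-7.5, -11.5625) − 0.25·(-83.125, -130.625) = (13.28125, 21.09375)
(x₅, y₅) = (13.28125, 21.09375) − 0.25·(148.4375, 237.5) = (-23.828125, -38.28125)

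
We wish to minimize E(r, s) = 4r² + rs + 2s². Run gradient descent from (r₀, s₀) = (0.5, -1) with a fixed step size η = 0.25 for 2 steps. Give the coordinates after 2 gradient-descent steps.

∇E = (8r + s, r + 4s)
(r₁, s₁) = (0.5, -1) − 0.25·(3, -3.5) = (-0.25, -0.125)
(r₂, s₂) = (-0.25, -0.125) − 0.25·(-2.125, -0.75) = (0.28125, 0.0625)

(0.28125, 0.0625)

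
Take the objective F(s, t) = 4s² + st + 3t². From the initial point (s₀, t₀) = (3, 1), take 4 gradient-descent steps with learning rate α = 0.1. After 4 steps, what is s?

0.0051

∇F = (8s + t, s + 6t)
Step 1: at (3, 1), ∇F = (25, 9) → (3, 1) − 0.1·(25, 9) = (0.5, 0.1)
Step 2: at (0.5, 0.1), ∇F = (4.1, 1.1) → (0.5, 0.1) − 0.1·(4.1, 1.1) = (0.09, -0.01)
Step 3: at (0.09, -0.01), ∇F = (0.71, 0.03) → (0.09, -0.01) − 0.1·(0.71, 0.03) = (0.019, -0.013)
Step 4: at (0.019, -0.013), ∇F = (0.139, -0.059) → (0.019, -0.013) − 0.1·(0.139, -0.059) = (0.0051, -0.0071)
s = 0.0051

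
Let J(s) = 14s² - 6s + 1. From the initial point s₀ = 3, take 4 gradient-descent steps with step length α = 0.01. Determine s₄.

0.96291456

J′(s) = 28s - 6
Step 1: J′(3) = 78; s₁ = 3 − 0.01·78 = 2.22
Step 2: J′(2.22) = 56.16; s₂ = 2.22 − 0.01·56.16 = 1.6584
Step 3: J′(1.6584) = 40.4352; s₃ = 1.6584 − 0.01·40.4352 = 1.254048
Step 4: J′(1.254048) = 29.113344; s₄ = 1.254048 − 0.01·29.113344 = 0.96291456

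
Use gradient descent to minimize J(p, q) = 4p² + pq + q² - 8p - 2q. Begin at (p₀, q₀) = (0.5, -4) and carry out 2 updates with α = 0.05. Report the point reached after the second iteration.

∇J = (8p + q - 8, p + 2q - 2)
(p₁, q₁) = (0.5, -4) − 0.05·(-8, -9.5) = (0.9, -3.525)
(p₂, q₂) = (0.9, -3.525) − 0.05·(-4.325, -8.15) = (1.11625, -3.1175)

(1.11625, -3.1175)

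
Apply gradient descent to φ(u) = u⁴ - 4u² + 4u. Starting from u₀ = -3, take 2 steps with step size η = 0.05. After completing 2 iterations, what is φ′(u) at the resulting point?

φ′(u) = 4u³ - 8u + 4
u₁ = -3 − 0.05·(-80) = 1
u₂ = 1 − 0.05·0 = 1
φ′(u) at (1) = 0

0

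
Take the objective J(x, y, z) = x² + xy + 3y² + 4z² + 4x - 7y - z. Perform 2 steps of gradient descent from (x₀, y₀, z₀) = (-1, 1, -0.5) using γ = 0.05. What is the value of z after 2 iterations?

-0.1

∇J = (2x + y + 4, x + 6y - 7, 8z - 1)
Step 1: at (-1, 1, -0.5), ∇J = (3, -2, -5) → (-1, 1, -0.5) − 0.05·(3, -2, -5) = (-1.15, 1.1, -0.25)
Step 2: at (-1.15, 1.1, -0.25), ∇J = (2.8, -1.55, -3) → (-1.15, 1.1, -0.25) − 0.05·(2.8, -1.55, -3) = (-1.29, 1.1775, -0.1)
z = -0.1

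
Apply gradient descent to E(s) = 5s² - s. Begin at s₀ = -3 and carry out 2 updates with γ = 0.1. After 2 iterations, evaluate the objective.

E′(s) = 10s - 1
s₁ = -3 − 0.1·(-31) = 0.1
s₂ = 0.1 − 0.1·0 = 0.1
E(0.1) = -0.05

-0.05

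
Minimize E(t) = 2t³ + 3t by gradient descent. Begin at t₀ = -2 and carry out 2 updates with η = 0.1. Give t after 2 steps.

E′(t) = 6t² + 3
t₁ = -2 − 0.1·27 = -4.7
t₂ = -4.7 − 0.1·135.54 = -18.254

-18.254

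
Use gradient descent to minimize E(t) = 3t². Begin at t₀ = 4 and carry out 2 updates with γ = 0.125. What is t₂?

0.25

E′(t) = 6t
t₁ = 4 − 0.125·24 = 1
t₂ = 1 − 0.125·6 = 0.25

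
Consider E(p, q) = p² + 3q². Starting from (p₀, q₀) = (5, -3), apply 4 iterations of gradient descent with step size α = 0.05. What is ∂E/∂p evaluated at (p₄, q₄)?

∇E = (2p, 6q)
Step 1: at (5, -3), ∇E = (10, -18) → (5, -3) − 0.05·(10, -18) = (4.5, -2.1)
Step 2: at (4.5, -2.1), ∇E = (9, -12.6) → (4.5, -2.1) − 0.05·(9, -12.6) = (4.05, -1.47)
Step 3: at (4.05, -1.47), ∇E = (8.1, -8.82) → (4.05, -1.47) − 0.05·(8.1, -8.82) = (3.645, -1.029)
Step 4: at (3.645, -1.029), ∇E = (7.29, -6.174) → (3.645, -1.029) − 0.05·(7.29, -6.174) = (3.2805, -0.7203)
∂E/∂p at (3.2805, -0.7203) = 6.561

6.561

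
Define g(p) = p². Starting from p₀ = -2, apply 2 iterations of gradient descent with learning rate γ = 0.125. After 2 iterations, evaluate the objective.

1.265625

g′(p) = 2p
Step 1: g′(-2) = -4; p₁ = -2 − 0.125·(-4) = -1.5
Step 2: g′(-1.5) = -3; p₂ = -1.5 − 0.125·(-3) = -1.125
g(-1.125) = 1.265625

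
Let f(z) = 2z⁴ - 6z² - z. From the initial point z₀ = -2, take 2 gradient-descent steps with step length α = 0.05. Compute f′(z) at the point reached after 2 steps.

f′(z) = 8z³ - 12z - 1
Step 1: f′(-2) = -41; z₁ = -2 − 0.05·(-41) = 0.05
Step 2: f′(0.05) = -1.599; z₂ = 0.05 − 0.05·(-1.599) = 0.12995
f′(z) at (0.12995) = -2.541844272201

-2.541844272201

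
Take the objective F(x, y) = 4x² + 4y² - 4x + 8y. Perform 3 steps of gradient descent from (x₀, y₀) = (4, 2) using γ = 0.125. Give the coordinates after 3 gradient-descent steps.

(0.5, -1)

∇F = (8x - 4, 8y + 8)
Step 1: at (4, 2), ∇F = (28, 24) → (4, 2) − 0.125·(28, 24) = (0.5, -1)
Step 2: at (0.5, -1), ∇F = (0, 0) → (0.5, -1) − 0.125·(0, 0) = (0.5, -1)
Step 3: at (0.5, -1), ∇F = (0, 0) → (0.5, -1) − 0.125·(0, 0) = (0.5, -1)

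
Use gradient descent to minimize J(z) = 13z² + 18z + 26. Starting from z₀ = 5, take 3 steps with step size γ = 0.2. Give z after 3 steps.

J′(z) = 26z + 18
Step 1: J′(5) = 148; z₁ = 5 − 0.2·148 = -24.6
Step 2: J′(-24.6) = -621.6; z₂ = -24.6 − 0.2·(-621.6) = 99.72
Step 3: J′(99.72) = 2610.72; z₃ = 99.72 − 0.2·2610.72 = -422.424

-422.424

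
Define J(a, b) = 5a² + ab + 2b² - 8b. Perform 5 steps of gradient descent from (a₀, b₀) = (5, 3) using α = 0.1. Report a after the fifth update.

∇J = (10a + b, a + 4b - 8)
Step 1: at (5, 3), ∇J = (53, 9) → (5, 3) − 0.1·(53, 9) = (-0.3, 2.1)
Step 2: at (-0.3, 2.1), ∇J = (-0.9, 0.1) → (-0.3, 2.1) − 0.1·(-0.9, 0.1) = (-0.21, 2.09)
Step 3: at (-0.21, 2.09), ∇J = (-0.01, 0.15) → (-0.21, 2.09) − 0.1·(-0.01, 0.15) = (-0.209, 2.075)
Step 4: at (-0.209, 2.075), ∇J = (-0.015, 0.091) → (-0.209, 2.075) − 0.1·(-0.015, 0.091) = (-0.2075, 2.0659)
Step 5: at (-0.2075, 2.0659), ∇J = (-0.0091, 0.0561) → (-0.2075, 2.0659) − 0.1·(-0.0091, 0.0561) = (-0.20659, 2.06029)
a = -0.20659

-0.20659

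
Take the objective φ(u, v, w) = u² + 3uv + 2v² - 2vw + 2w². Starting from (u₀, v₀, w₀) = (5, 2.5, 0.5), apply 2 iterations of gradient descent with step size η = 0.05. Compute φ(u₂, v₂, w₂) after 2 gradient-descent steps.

18.1897125

∇φ = (2u + 3v, 3u + 4v - 2w, -2v + 4w)
(u₁, v₁, w₁) = (5, 2.5, 0.5) − 0.05·(17.5, 24, -3) = (4.125, 1.3, 0.65)
(u₂, v₂, w₂) = (4.125, 1.3, 0.65) − 0.05·(12.15, 16.275, 0) = (3.5175, 0.48625, 0.65)
φ(3.5175, 0.48625, 0.65) = 18.1897125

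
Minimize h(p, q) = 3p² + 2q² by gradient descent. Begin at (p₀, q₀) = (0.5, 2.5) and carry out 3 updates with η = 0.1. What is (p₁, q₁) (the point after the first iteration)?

∇h = (6p, 4q)
(p₁, q₁) = (0.5, 2.5) − 0.1·(3, 10) = (0.2, 1.5)

(0.2, 1.5)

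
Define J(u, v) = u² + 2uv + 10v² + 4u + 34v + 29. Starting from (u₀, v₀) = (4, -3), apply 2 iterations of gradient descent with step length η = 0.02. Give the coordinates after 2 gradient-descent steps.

∇J = (2u + 2v + 4, 2u + 20v + 34)
(u₁, v₁) = (4, -3) − 0.02·(6, -18) = (3.88, -2.64)
(u₂, v₂) = (3.88, -2.64) − 0.02·(6.48, -11.04) = (3.7504, -2.4192)

(3.7504, -2.4192)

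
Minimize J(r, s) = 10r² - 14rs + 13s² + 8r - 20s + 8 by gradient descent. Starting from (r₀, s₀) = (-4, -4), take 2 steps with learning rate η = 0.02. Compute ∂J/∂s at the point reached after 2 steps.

∇J = (20r - 14s + 8, -14r + 26s - 20)
Step 1: at (-4, -4), ∇J = (-16, -68) → (-4, -4) − 0.02·(-16, -68) = (-3.68, -2.64)
Step 2: at (-3.68, -2.64), ∇J = (-28.64, -37.12) → (-3.68, -2.64) − 0.02·(-28.64, -37.12) = (-3.1072, -1.8976)
∂J/∂s at (-3.1072, -1.8976) = -25.8368

-25.8368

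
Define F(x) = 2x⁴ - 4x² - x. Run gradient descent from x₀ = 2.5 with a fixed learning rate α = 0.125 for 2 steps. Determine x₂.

1136.75

F′(x) = 8x³ - 8x - 1
Step 1: F′(2.5) = 104; x₁ = 2.5 − 0.125·104 = -10.5
Step 2: F′(-10.5) = -9178; x₂ = -10.5 − 0.125·(-9178) = 1136.75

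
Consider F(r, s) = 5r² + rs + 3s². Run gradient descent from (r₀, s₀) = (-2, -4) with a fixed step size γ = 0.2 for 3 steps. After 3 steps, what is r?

∇F = (10r + s, r + 6s)
Step 1: at (-2, -4), ∇F = (-24, -26) → (-2, -4) − 0.2·(-24, -26) = (2.8, 1.2)
Step 2: at (2.8, 1.2), ∇F = (29.2, 10) → (2.8, 1.2) − 0.2·(29.2, 10) = (-3.04, -0.8)
Step 3: at (-3.04, -0.8), ∇F = (-31.2, -7.84) → (-3.04, -0.8) − 0.2·(-31.2, -7.84) = (3.2, 0.768)
r = 3.2

3.2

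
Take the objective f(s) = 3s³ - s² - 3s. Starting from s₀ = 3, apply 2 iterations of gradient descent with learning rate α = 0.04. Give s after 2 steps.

f′(s) = 9s² - 2s - 3
Step 1: f′(3) = 72; s₁ = 3 − 0.04·72 = 0.12
Step 2: f′(0.12) = -3.1104; s₂ = 0.12 − 0.04·(-3.1104) = 0.244416

0.244416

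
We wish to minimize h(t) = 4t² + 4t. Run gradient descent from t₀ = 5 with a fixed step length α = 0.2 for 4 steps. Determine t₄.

0.2128

h′(t) = 8t + 4
t₁ = 5 − 0.2·44 = -3.8
t₂ = -3.8 − 0.2·(-26.4) = 1.48
t₃ = 1.48 − 0.2·15.84 = -1.688
t₄ = -1.688 − 0.2·(-9.504) = 0.2128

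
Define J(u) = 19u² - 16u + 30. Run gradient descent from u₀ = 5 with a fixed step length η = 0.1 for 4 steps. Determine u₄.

J′(u) = 38u - 16
u₁ = 5 − 0.1·174 = -12.4
u₂ = -12.4 − 0.1·(-487.2) = 36.32
u₃ = 36.32 − 0.1·1364.16 = -100.096
u₄ = -100.096 − 0.1·(-3819.648) = 281.8688

281.8688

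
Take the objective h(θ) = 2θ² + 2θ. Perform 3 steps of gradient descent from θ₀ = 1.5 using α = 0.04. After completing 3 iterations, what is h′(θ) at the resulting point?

4.741632

h′(θ) = 4θ + 2
θ₁ = 1.5 − 0.04·8 = 1.18
θ₂ = 1.18 − 0.04·6.72 = 0.9112
θ₃ = 0.9112 − 0.04·5.6448 = 0.685408
h′(θ) at (0.685408) = 4.741632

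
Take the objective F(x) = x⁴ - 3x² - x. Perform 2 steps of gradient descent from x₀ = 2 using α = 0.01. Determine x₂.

1.69141036

F′(x) = 4x³ - 6x - 1
x₁ = 2 − 0.01·19 = 1.81
x₂ = 1.81 − 0.01·11.858964 = 1.69141036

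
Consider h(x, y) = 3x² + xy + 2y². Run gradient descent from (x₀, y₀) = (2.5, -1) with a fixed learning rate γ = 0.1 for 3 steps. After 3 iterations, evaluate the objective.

0.4668885

∇h = (6x + y, x + 4y)
(x₁, y₁) = (2.5, -1) − 0.1·(14, -1.5) = (1.1, -0.85)
(x₂, y₂) = (1.1, -0.85) − 0.1·(5.75, -2.3) = (0.525, -0.62)
(x₃, y₃) = (0.525, -0.62) − 0.1·(2.53, -1.955) = (0.272, -0.4245)
h(0.272, -0.4245) = 0.4668885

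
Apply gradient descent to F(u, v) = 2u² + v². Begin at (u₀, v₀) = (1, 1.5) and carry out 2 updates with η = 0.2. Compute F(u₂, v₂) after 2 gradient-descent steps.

0.2948

∇F = (4u, 2v)
Step 1: at (1, 1.5), ∇F = (4, 3) → (1, 1.5) − 0.2·(4, 3) = (0.2, 0.9)
Step 2: at (0.2, 0.9), ∇F = (0.8, 1.8) → (0.2, 0.9) − 0.2·(0.8, 1.8) = (0.04, 0.54)
F(0.04, 0.54) = 0.2948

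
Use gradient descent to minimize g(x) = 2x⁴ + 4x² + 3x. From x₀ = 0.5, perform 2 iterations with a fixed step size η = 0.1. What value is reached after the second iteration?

-0.3384

g′(x) = 8x³ + 8x + 3
Step 1: g′(0.5) = 8; x₁ = 0.5 − 0.1·8 = -0.3
Step 2: g′(-0.3) = 0.384; x₂ = -0.3 − 0.1·0.384 = -0.3384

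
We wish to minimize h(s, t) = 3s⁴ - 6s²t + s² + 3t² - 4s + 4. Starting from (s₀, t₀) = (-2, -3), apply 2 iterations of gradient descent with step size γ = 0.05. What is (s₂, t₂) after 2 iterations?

∇h = (12s³ - 12st + 2s - 4, -6s² + 6t)
Step 1: at (-2, -3), ∇h = (-176, -42) → (-2, -3) − 0.05·(-176, -42) = (6.8, -0.9)
Step 2: at (6.8, -0.9), ∇h = (3856.224, -282.84) → (6.8, -0.9) − 0.05·(3856.224, -282.84) = (-186.0112, 13.242)

(-186.0112, 13.242)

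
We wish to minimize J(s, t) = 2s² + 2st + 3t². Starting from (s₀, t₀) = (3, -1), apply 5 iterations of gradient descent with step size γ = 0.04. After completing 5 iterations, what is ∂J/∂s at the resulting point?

∇J = (4s + 2t, 2s + 6t)
(s₁, t₁) = (3, -1) − 0.04·(10, 0) = (2.6, -1)
(s₂, t₂) = (2.6, -1) − 0.04·(8.4, -0.8) = (2.264, -0.968)
(s₃, t₃) = (2.264, -0.968) − 0.04·(7.12, -1.28) = (1.9792, -0.9168)
(s₄, t₄) = (1.9792, -0.9168) − 0.04·(6.0832, -1.5424) = (1.735872, -0.855104)
(s₅, t₅) = (1.735872, -0.855104) − 0.04·(5.23328, -1.65888) = (1.5265408, -0.7887488)
∂J/∂s at (1.5265408, -0.7887488) = 4.5286656

4.5286656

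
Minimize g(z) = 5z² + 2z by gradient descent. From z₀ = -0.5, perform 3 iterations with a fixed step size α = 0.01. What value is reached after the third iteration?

-0.4187

g′(z) = 10z + 2
Step 1: g′(-0.5) = -3; z₁ = -0.5 − 0.01·(-3) = -0.47
Step 2: g′(-0.47) = -2.7; z₂ = -0.47 − 0.01·(-2.7) = -0.443
Step 3: g′(-0.443) = -2.43; z₃ = -0.443 − 0.01·(-2.43) = -0.4187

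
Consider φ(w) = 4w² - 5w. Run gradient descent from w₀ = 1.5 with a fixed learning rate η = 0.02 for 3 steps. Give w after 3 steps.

1.143616

φ′(w) = 8w - 5
w₁ = 1.5 − 0.02·7 = 1.36
w₂ = 1.36 − 0.02·5.88 = 1.2424
w₃ = 1.2424 − 0.02·4.9392 = 1.143616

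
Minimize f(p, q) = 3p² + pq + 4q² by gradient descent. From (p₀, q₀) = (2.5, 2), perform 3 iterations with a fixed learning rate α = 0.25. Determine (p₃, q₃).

(-1.53125, -3.4453125)

∇f = (6p + q, p + 8q)
(p₁, q₁) = (2.5, 2) − 0.25·(17, 18.5) = (-1.75, -2.625)
(p₂, q₂) = (-1.75, -2.625) − 0.25·(-13.125, -22.75) = (1.53125, 3.0625)
(p₃, q₃) = (1.53125, 3.0625) − 0.25·(12.25, 26.03125) = (-1.53125, -3.4453125)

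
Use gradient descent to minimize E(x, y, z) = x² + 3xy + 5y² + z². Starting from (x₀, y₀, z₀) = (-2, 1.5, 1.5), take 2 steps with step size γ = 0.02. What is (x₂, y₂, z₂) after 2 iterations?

(-2.0088, 1.1766, 1.3824)

∇E = (2x + 3y, 3x + 10y, 2z)
Step 1: at (-2, 1.5, 1.5), ∇E = (0.5, 9, 3) → (-2, 1.5, 1.5) − 0.02·(0.5, 9, 3) = (-2.01, 1.32, 1.44)
Step 2: at (-2.01, 1.32, 1.44), ∇E = (-0.06, 7.17, 2.88) → (-2.01, 1.32, 1.44) − 0.02·(-0.06, 7.17, 2.88) = (-2.0088, 1.1766, 1.3824)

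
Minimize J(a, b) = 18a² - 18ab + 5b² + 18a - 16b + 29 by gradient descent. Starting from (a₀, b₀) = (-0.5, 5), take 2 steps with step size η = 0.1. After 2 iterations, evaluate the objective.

∇J = (36a - 18b + 18, -18a + 10b - 16)
Step 1: at (-0.5, 5), ∇J = (-90, 43) → (-0.5, 5) − 0.1·(-90, 43) = (8.5, 0.7)
Step 2: at (8.5, 0.7), ∇J = (311.4, -162) → (8.5, 0.7) − 0.1·(311.4, -162) = (-22.64, 16.9)
J(-22.64, 16.9) = 16892.4708

16892.4708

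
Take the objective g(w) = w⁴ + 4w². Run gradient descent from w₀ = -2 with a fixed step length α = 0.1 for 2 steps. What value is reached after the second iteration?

g′(w) = 4w³ + 8w
Step 1: g′(-2) = -48; w₁ = -2 − 0.1·(-48) = 2.8
Step 2: g′(2.8) = 110.208; w₂ = 2.8 − 0.1·110.208 = -8.2208

-8.2208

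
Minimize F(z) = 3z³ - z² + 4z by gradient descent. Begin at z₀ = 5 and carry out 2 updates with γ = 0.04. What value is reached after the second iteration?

F′(z) = 9z² - 2z + 4
Step 1: F′(5) = 219; z₁ = 5 − 0.04·219 = -3.76
Step 2: F′(-3.76) = 138.7584; z₂ = -3.76 − 0.04·138.7584 = -9.310336

-9.310336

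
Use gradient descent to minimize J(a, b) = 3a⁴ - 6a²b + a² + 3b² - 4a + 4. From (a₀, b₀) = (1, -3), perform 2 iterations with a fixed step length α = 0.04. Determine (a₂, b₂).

(0.49422592, -1.381056)

∇J = (12a³ - 12ab + 2a - 4, -6a² + 6b)
Step 1: at (1, -3), ∇J = (46, -24) → (1, -3) − 0.04·(46, -24) = (-0.84, -2.04)
Step 2: at (-0.84, -2.04), ∇J = (-33.355648, -16.4736) → (-0.84, -2.04) − 0.04·(-33.355648, -16.4736) = (0.49422592, -1.381056)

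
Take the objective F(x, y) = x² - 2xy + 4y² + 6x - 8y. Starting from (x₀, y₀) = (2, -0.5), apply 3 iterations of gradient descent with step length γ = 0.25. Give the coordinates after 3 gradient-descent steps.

(-2.5, 3.8125)

∇F = (2x - 2y + 6, -2x + 8y - 8)
Step 1: at (2, -0.5), ∇F = (11, -16) → (2, -0.5) − 0.25·(11, -16) = (-0.75, 3.5)
Step 2: at (-0.75, 3.5), ∇F = (-2.5, 21.5) → (-0.75, 3.5) − 0.25·(-2.5, 21.5) = (-0.125, -1.875)
Step 3: at (-0.125, -1.875), ∇F = (9.5, -22.75) → (-0.125, -1.875) − 0.25·(9.5, -22.75) = (-2.5, 3.8125)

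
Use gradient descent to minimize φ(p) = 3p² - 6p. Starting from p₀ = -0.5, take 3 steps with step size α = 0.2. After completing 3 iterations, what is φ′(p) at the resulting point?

φ′(p) = 6p - 6
Step 1: φ′(-0.5) = -9; p₁ = -0.5 − 0.2·(-9) = 1.3
Step 2: φ′(1.3) = 1.8; p₂ = 1.3 − 0.2·1.8 = 0.94
Step 3: φ′(0.94) = -0.36; p₃ = 0.94 − 0.2·(-0.36) = 1.012
φ′(p) at (1.012) = 0.072

0.072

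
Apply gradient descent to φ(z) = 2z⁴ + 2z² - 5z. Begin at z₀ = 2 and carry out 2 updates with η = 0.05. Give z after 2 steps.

0.15415

φ′(z) = 8z³ + 4z - 5
Step 1: φ′(2) = 67; z₁ = 2 − 0.05·67 = -1.35
Step 2: φ′(-1.35) = -30.083; z₂ = -1.35 − 0.05·(-30.083) = 0.15415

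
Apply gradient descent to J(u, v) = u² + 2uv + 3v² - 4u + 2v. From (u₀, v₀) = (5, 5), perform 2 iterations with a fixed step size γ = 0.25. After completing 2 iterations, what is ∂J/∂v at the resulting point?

21

∇J = (2u + 2v - 4, 2u + 6v + 2)
(u₁, v₁) = (5, 5) − 0.25·(16, 42) = (1, -5.5)
(u₂, v₂) = (1, -5.5) − 0.25·(-13, -29) = (4.25, 1.75)
∂J/∂v at (4.25, 1.75) = 21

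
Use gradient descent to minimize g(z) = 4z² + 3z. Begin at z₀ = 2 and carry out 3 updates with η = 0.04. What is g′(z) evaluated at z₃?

g′(z) = 8z + 3
z₁ = 2 − 0.04·19 = 1.24
z₂ = 1.24 − 0.04·12.92 = 0.7232
z₃ = 0.7232 − 0.04·8.7856 = 0.371776
g′(z) at (0.371776) = 5.974208

5.974208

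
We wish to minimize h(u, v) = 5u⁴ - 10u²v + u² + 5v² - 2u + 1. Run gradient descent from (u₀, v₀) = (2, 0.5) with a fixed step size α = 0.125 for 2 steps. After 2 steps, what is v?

308.859375

∇h = (20u³ - 20uv + 2u - 2, -10u² + 10v)
(u₁, v₁) = (2, 0.5) − 0.125·(142, -35) = (-15.75, 4.875)
(u₂, v₂) = (-15.75, 4.875) − 0.125·(-76637.5625, -2431.875) = (9563.9453125, 308.859375)
v = 308.859375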